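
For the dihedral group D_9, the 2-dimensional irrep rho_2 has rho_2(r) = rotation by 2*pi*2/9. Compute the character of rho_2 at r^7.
chi_{rho_2}(r^7) = 2*cos(2*pi*2*7/9) = -2*cos(pi/9)

Proof sketch: rho_2(r^7) is rotation by angle 2*pi*2*7/9, whose trace is 2*cos(2*pi*2*7/9) = -2*cos(pi/9).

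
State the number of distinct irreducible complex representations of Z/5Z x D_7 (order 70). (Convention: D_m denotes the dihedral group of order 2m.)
25

Explanation: The number of irreducible complex representations of a finite group equals its number of conjugacy classes. For a direct product, #classes(G x H) = #classes(G) * #classes(H). Z/5Z has 5 classes (abelian), D_7 has 5 classes, so 5 * 5 = 25, so Z/5Z x D_7 (order 70) has exactly 25 irreducible complex representations.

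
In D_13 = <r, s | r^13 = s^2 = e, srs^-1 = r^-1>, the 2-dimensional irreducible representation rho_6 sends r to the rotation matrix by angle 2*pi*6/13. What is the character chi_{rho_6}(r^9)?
chi_{rho_6}(r^9) = 2*cos(2*pi*6*9/13) = 2*cos(108*pi/13)

Why: rho_6(r^9) is rotation by angle 2*pi*6*9/13, whose trace is 2*cos(2*pi*6*9/13) = 2*cos(108*pi/13).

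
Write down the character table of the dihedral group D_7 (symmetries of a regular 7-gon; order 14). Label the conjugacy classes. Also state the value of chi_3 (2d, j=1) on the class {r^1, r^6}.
Conjugacy classes: {e} of size 1, {r^1, r^6} of size 2, {r^2, r^5} of size 2, {r^3, r^4} of size 2, {s, sr, ..., sr^6} of size 7.
Character table:
  irrep \ class              {e} (size 1)  {r^1, r^6} (size 2)  {r^2, r^5} (size 2)  {r^3, r^4} (size 2)  {s, sr, ..., sr^6} (size 7)
  chi_1 (triv)               1             1                    1                    1                    1                          
  chi_2 (sign: r->1, s->-1)  1             1                    1                    1                    -1                         
  chi_3 (2d, j=1)            2             2*cos(2*pi/7)        -2*cos(3*pi/7)       -2*cos(pi/7)         0                          
  chi_4 (2d, j=2)            2             -2*cos(3*pi/7)       -2*cos(pi/7)         2*cos(2*pi/7)        0                          
  chi_5 (2d, j=3)            2             -2*cos(pi/7)         2*cos(2*pi/7)        -2*cos(3*pi/7)       0                          

Spot check: chi_3 (2d, j=1) on {r^1, r^6} = 2*cos(2*pi/7).

D_7 has order 2*7 = 14 with 5 conjugacy classes, hence 5 irreducibles. Sum of squared dims 1 + 1 + 4 + 4 + 4 = 14 = |G|. Linear characters come from the abelianisation; the 2-dimensional irreps have character r^k -> 2*cos(2*pi*j*k/7), reflections -> 0.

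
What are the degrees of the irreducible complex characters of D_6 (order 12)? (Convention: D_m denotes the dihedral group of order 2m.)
Dimensions: 1, 1, 1, 1, 2, 2

Argument: There are 6 irreducibles (= number of conjugacy classes). Their dimensions d_i satisfy sum d_i^2 = |G| = 12: 1 + 1 + 1 + 1 + 4 + 4 = 12.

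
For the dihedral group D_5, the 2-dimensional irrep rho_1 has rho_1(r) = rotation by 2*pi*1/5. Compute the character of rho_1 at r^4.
chi_{rho_1}(r^4) = 2*cos(2*pi*1*4/5) = -1/2 + sqrt(5)/2

Argument: rho_1(r^4) is rotation by angle 2*pi*1*4/5, whose trace is 2*cos(2*pi*1*4/5) = -1/2 + sqrt(5)/2.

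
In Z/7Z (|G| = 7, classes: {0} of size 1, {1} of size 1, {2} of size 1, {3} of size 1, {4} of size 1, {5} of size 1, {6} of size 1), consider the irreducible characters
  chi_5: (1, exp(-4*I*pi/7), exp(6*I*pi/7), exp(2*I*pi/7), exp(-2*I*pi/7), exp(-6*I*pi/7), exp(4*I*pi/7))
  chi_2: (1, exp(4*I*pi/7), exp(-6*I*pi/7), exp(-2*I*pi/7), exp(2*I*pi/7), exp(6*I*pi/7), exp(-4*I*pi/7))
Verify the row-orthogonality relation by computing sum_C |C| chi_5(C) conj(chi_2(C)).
Sum = 0; so <chi_5, chi_2> = 0 (distinct irreducibles are orthogonal).

Proof sketch: Compute term by term over conjugacy classes (|C| * chi_5(C) * conj(chi_2(C))):
  1*(1)*conj(1) + 1*(exp(-4*I*pi/7))*conj(exp(4*I*pi/7)) + 1*(exp(6*I*pi/7))*conj(exp(-6*I*pi/7)) + 1*(exp(2*I*pi/7))*conj(exp(-2*I*pi/7)) + 1*(exp(-2*I*pi/7))*conj(exp(2*I*pi/7)) + 1*(exp(-6*I*pi/7))*conj(exp(6*I*pi/7)) + 1*(exp(4*I*pi/7))*conj(exp(-4*I*pi/7))
  = (1) + (exp(6*I*pi/7)) + (exp(-2*I*pi/7)) + (exp(4*I*pi/7)) + (exp(-4*I*pi/7)) + (exp(2*I*pi/7)) + (exp(-6*I*pi/7))
  = 0.
(Exp terms are combined using exp(i*s)*conj(exp(i*t)) = exp(i*(s-t)), and sums of them are collapsed using the identity that for every m > 1 the m distinct m-th roots of unity sum to 0, e.g. 1 + exp(2*I*pi/3) + exp(-2*I*pi/3) = 0.)
Dividing by |G| = 7 gives 0/7 = 0, matching the row-orthogonality relation <chi_5, chi_2> = [chi_5 = chi_2].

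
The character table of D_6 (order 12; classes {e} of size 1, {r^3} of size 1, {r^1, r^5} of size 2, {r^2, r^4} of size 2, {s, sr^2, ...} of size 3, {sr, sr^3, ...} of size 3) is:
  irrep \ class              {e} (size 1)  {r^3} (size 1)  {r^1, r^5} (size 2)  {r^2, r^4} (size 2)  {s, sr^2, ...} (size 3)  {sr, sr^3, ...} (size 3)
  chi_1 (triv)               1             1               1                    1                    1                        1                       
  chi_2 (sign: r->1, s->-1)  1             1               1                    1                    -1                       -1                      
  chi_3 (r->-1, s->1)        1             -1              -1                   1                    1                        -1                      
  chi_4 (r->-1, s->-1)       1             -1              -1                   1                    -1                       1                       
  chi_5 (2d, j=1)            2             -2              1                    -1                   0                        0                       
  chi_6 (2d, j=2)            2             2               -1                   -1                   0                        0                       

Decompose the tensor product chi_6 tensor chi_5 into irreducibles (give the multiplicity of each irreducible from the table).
chi_6 tensor chi_5 = chi_3 + chi_4 + chi_5 (all other irreducibles have multiplicity 0).

Proof sketch: The character of a tensor product is the pointwise product (chi_6 * chi_5)(C) = chi_6(C) * chi_5(C):
  {e}: (2)*(2), {r^3}: (2)*(-2), {r^1, r^5}: (-1)*(1), {r^2, r^4}: (-1)*(-1), {s, sr^2, ...}: (0)*(0), {sr, sr^3, ...}: (0)*(0)
so (chi_6 * chi_5) takes values
  {e} -> 4, {r^3} -> -4, {r^1, r^5} -> -1, {r^2, r^4} -> 1, {s, sr^2, ...} -> 0, {sr, sr^3, ...} -> 0.
Now take the inner product of this character with each irreducible chi from the table, <chi_6*chi_5, chi> = (1/12) sum_C |C| (chi_6*chi_5)(C) conj(chi(C)):
  <chi_6*chi_5, chi_1> = (1/12)[1*(4)*conj(1) + 1*(-4)*conj(1) + 2*(-1)*conj(1) + 2*(1)*conj(1) + 3*(0)*conj(1) + 3*(0)*conj(1)]
      = (1/12)[(4) + (-4) + (-2) + (2) + (0) + (0)] = 0/12 = 0
  <chi_6*chi_5, chi_2> = (1/12)[1*(4)*conj(1) + 1*(-4)*conj(1) + 2*(-1)*conj(1) + 2*(1)*conj(1) + 3*(0)*conj(-1) + 3*(0)*conj(-1)]
      = (1/12)[(4) + (-4) + (-2) + (2) + (0) + (0)] = 0/12 = 0
  <chi_6*chi_5, chi_3> = (1/12)[1*(4)*conj(1) + 1*(-4)*conj(-1) + 2*(-1)*conj(-1) + 2*(1)*conj(1) + 3*(0)*conj(1) + 3*(0)*conj(-1)]
      = (1/12)[(4) + (4) + (2) + (2) + (0) + (0)] = 12/12 = 1
  <chi_6*chi_5, chi_4> = (1/12)[1*(4)*conj(1) + 1*(-4)*conj(-1) + 2*(-1)*conj(-1) + 2*(1)*conj(1) + 3*(0)*conj(-1) + 3*(0)*conj(1)]
      = (1/12)[(4) + (4) + (2) + (2) + (0) + (0)] = 12/12 = 1
  <chi_6*chi_5, chi_5> = (1/12)[1*(4)*conj(2) + 1*(-4)*conj(-2) + 2*(-1)*conj(1) + 2*(1)*conj(-1) + 3*(0)*conj(0) + 3*(0)*conj(0)]
      = (1/12)[(8) + (8) + (-2) + (-2) + (0) + (0)] = 12/12 = 1
  <chi_6*chi_5, chi_6> = (1/12)[1*(4)*conj(2) + 1*(-4)*conj(2) + 2*(-1)*conj(-1) + 2*(1)*conj(-1) + 3*(0)*conj(0) + 3*(0)*conj(0)]
      = (1/12)[(8) + (-8) + (2) + (-2) + (0) + (0)] = 0/12 = 0
Hence the multiplicities are chi_3: 1, chi_4: 1, chi_5: 1. Dimension check: dim(chi_6)*dim(chi_5) = 2*2 = 4 and sum (mult * dim) = 1*1 + 1*1 + 1*2 = 4.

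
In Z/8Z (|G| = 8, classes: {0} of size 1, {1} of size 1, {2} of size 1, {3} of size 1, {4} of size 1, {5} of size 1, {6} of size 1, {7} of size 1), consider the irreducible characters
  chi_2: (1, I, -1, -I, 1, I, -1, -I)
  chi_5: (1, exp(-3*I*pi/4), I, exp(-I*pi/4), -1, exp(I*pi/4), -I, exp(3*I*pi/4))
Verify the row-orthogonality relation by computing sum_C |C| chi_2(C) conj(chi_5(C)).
Sum = 0; so <chi_2, chi_5> = 0 (distinct irreducibles are orthogonal).

Proof sketch: Compute term by term over conjugacy classes (|C| * chi_2(C) * conj(chi_5(C))):
  1*(1)*conj(1) + 1*(I)*conj(exp(-3*I*pi/4)) + 1*(-1)*conj(I) + 1*(-I)*conj(exp(-I*pi/4)) + 1*(1)*conj(-1) + 1*(I)*conj(exp(I*pi/4)) + 1*(-1)*conj(-I) + 1*(-I)*conj(exp(3*I*pi/4))
  = (1) + (exp(-3*I*pi/4)) + (I) + (-exp(3*I*pi/4)) + (-1) + (exp(I*pi/4)) + (-I) + (-exp(-I*pi/4))
  = 0.
(Exp terms are combined using exp(i*s)*conj(exp(i*t)) = exp(i*(s-t)), and sums of them are collapsed using the identity that for every m > 1 the m distinct m-th roots of unity sum to 0, e.g. 1 + exp(2*I*pi/3) + exp(-2*I*pi/3) = 0.)
Dividing by |G| = 8 gives 0/8 = 0, matching the row-orthogonality relation <chi_2, chi_5> = [chi_2 = chi_5].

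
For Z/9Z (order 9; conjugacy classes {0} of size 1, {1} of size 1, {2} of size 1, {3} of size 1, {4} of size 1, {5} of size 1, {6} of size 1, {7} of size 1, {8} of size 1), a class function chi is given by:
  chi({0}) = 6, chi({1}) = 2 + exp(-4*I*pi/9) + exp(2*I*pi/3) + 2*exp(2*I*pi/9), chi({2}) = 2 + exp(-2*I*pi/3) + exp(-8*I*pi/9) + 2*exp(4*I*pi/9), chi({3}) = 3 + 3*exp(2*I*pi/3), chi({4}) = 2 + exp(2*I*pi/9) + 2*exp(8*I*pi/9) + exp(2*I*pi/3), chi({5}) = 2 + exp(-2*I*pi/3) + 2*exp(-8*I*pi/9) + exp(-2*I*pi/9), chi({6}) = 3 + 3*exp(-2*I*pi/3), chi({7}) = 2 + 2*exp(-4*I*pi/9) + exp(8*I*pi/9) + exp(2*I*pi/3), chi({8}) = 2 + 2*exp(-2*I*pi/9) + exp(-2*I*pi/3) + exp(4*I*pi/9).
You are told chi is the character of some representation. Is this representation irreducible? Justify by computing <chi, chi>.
Not irreducible (reducible): <chi, chi> = 10 > 1.

Reasoning: <chi, chi> = (1/|G|) sum_C |C| * |chi(C)|^2 = (1/9)[1*|6|^2 + 1*|2 + exp(-4*I*pi/9) + exp(2*I*pi/3) + 2*exp(2*I*pi/9)|^2 + 1*|2 + exp(-2*I*pi/3) + exp(-8*I*pi/9) + 2*exp(4*I*pi/9)|^2 + 1*|3 + 3*exp(2*I*pi/3)|^2 + 1*|2 + exp(2*I*pi/9) + 2*exp(8*I*pi/9) + exp(2*I*pi/3)|^2 + 1*|2 + exp(-2*I*pi/3) + 2*exp(-8*I*pi/9) + exp(-2*I*pi/9)|^2 + 1*|3 + 3*exp(-2*I*pi/3)|^2 + 1*|2 + 2*exp(-4*I*pi/9) + exp(8*I*pi/9) + exp(2*I*pi/3)|^2 + 1*|2 + 2*exp(-2*I*pi/9) + exp(-2*I*pi/3) + exp(4*I*pi/9)|^2]
  = (1/9)[(36) + (10 + 4*exp(-4*I*pi/9) + 4*exp(-2*I*pi/3) + 4*exp(-2*I*pi/9) + exp(-8*I*pi/9) + exp(8*I*pi/9) + 4*exp(2*I*pi/9) + 4*exp(2*I*pi/3) + 4*exp(4*I*pi/9)) + (10 + 4*exp(-4*I*pi/9) + 4*exp(-2*I*pi/3) + 4*exp(-8*I*pi/9) + exp(-2*I*pi/9) + exp(2*I*pi/9) + 4*exp(8*I*pi/9) + 4*exp(2*I*pi/3) + 4*exp(4*I*pi/9)) + (9) + (10 + 4*exp(-2*I*pi/3) + 4*exp(-2*I*pi/9) + 4*exp(-8*I*pi/9) + exp(-4*I*pi/9) + exp(4*I*pi/9) + 4*exp(8*I*pi/9) + 4*exp(2*I*pi/9) + 4*exp(2*I*pi/3)) + (10 + 4*exp(-2*I*pi/3) + 4*exp(-2*I*pi/9) + 4*exp(-8*I*pi/9) + exp(-4*I*pi/9) + exp(4*I*pi/9) + 4*exp(8*I*pi/9) + 4*exp(2*I*pi/9) + 4*exp(2*I*pi/3)) + (9) + (10 + 4*exp(-4*I*pi/9) + 4*exp(-2*I*pi/3) + 4*exp(-8*I*pi/9) + exp(-2*I*pi/9) + exp(2*I*pi/9) + 4*exp(8*I*pi/9) + 4*exp(2*I*pi/3) + 4*exp(4*I*pi/9)) + (10 + 4*exp(-4*I*pi/9) + 4*exp(-2*I*pi/3) + 4*exp(-2*I*pi/9) + exp(-8*I*pi/9) + exp(8*I*pi/9) + 4*exp(2*I*pi/9) + 4*exp(2*I*pi/3) + 4*exp(4*I*pi/9))] = 90/9 = 10.
(Exp terms are combined using exp(i*s)*conj(exp(i*t)) = exp(i*(s-t)), and sums of them are collapsed using the identity that for every m > 1 the m distinct m-th roots of unity sum to 0, e.g. 1 + exp(2*I*pi/3) + exp(-2*I*pi/3) = 0.)
A character is irreducible iff <chi, chi> = 1, so this representation is reducible.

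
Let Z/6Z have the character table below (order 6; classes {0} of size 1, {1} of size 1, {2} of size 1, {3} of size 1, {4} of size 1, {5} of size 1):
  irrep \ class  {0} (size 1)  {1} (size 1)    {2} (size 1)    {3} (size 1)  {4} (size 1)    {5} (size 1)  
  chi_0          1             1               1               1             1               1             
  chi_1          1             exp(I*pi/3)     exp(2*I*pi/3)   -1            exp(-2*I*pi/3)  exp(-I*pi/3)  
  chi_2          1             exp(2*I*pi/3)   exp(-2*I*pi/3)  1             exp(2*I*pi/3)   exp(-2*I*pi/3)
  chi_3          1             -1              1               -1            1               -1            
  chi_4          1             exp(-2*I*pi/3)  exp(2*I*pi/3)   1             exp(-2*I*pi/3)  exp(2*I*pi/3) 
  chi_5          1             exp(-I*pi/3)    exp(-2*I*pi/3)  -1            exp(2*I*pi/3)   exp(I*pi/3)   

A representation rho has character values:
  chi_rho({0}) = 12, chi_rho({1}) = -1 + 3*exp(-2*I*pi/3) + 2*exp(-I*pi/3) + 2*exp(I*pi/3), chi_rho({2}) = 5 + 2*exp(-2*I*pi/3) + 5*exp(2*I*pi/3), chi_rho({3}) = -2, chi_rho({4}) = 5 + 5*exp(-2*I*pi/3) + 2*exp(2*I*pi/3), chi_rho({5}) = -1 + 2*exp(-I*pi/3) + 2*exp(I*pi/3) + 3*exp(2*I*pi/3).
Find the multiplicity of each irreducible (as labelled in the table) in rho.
Multiplicities: chi_0: 2, chi_1: 2, chi_2: 0, chi_3: 3, chi_4: 3, chi_5: 2.

Why: Use <chi_rho, chi> = (1/|G|) sum_C |C| * chi_rho(C) * conj(chi(C)) with |G| = 6 for each irreducible chi in the table:
  <chi_rho, chi_0> = (1/6)[1*(12)*conj(1) + 1*(-1 + 3*exp(-2*I*pi/3) + 2*exp(-I*pi/3) + 2*exp(I*pi/3))*conj(1) + 1*(5 + 2*exp(-2*I*pi/3) + 5*exp(2*I*pi/3))*conj(1) + 1*(-2)*conj(1) + 1*(5 + 5*exp(-2*I*pi/3) + 2*exp(2*I*pi/3))*conj(1) + 1*(-1 + 2*exp(-I*pi/3) + 2*exp(I*pi/3) + 3*exp(2*I*pi/3))*conj(1)]
      = (1/6)[(12) + (-1 + 3*exp(-2*I*pi/3) + 2*exp(-I*pi/3) + 2*exp(I*pi/3)) + (5 + 2*exp(-2*I*pi/3) + 5*exp(2*I*pi/3)) + (-2) + (5 + 5*exp(-2*I*pi/3) + 2*exp(2*I*pi/3)) + (-1 + 2*exp(-I*pi/3) + 2*exp(I*pi/3) + 3*exp(2*I*pi/3))] = 12/6 = 2
  <chi_rho, chi_1> = (1/6)[1*(12)*conj(1) + 1*(-1 + 3*exp(-2*I*pi/3) + 2*exp(-I*pi/3) + 2*exp(I*pi/3))*conj(exp(I*pi/3)) + 1*(5 + 2*exp(-2*I*pi/3) + 5*exp(2*I*pi/3))*conj(exp(2*I*pi/3)) + 1*(-2)*conj(-1) + 1*(5 + 5*exp(-2*I*pi/3) + 2*exp(2*I*pi/3))*conj(exp(-2*I*pi/3)) + 1*(-1 + 2*exp(-I*pi/3) + 2*exp(I*pi/3) + 3*exp(2*I*pi/3))*conj(exp(-I*pi/3))]
      = (1/6)[(12) + (-1 + 2*exp(-2*I*pi/3) - exp(-I*pi/3)) + (5 + 5*exp(-2*I*pi/3) + 2*exp(2*I*pi/3)) + (2) + (5 + 2*exp(-2*I*pi/3) + 5*exp(2*I*pi/3)) + (-1 - exp(I*pi/3) + 2*exp(2*I*pi/3))] = 12/6 = 2
  <chi_rho, chi_2> = (1/6)[1*(12)*conj(1) + 1*(-1 + 3*exp(-2*I*pi/3) + 2*exp(-I*pi/3) + 2*exp(I*pi/3))*conj(exp(2*I*pi/3)) + 1*(5 + 2*exp(-2*I*pi/3) + 5*exp(2*I*pi/3))*conj(exp(-2*I*pi/3)) + 1*(-2)*conj(1) + 1*(5 + 5*exp(-2*I*pi/3) + 2*exp(2*I*pi/3))*conj(exp(2*I*pi/3)) + 1*(-1 + 2*exp(-I*pi/3) + 2*exp(I*pi/3) + 3*exp(2*I*pi/3))*conj(exp(-2*I*pi/3))]
      = (1/6)[(12) + (-2 + 2*exp(-I*pi/3) - exp(-2*I*pi/3) + 3*exp(2*I*pi/3)) + (-3) + (-2) + (-3) + (-2 + 3*exp(-2*I*pi/3) - exp(2*I*pi/3) + 2*exp(I*pi/3))] = 0/6 = 0
  <chi_rho, chi_3> = (1/6)[1*(12)*conj(1) + 1*(-1 + 3*exp(-2*I*pi/3) + 2*exp(-I*pi/3) + 2*exp(I*pi/3))*conj(-1) + 1*(5 + 2*exp(-2*I*pi/3) + 5*exp(2*I*pi/3))*conj(1) + 1*(-2)*conj(-1) + 1*(5 + 5*exp(-2*I*pi/3) + 2*exp(2*I*pi/3))*conj(1) + 1*(-1 + 2*exp(-I*pi/3) + 2*exp(I*pi/3) + 3*exp(2*I*pi/3))*conj(-1)]
      = (1/6)[(12) + (1 - 2*exp(I*pi/3) - 2*exp(-I*pi/3) - 3*exp(-2*I*pi/3)) + (5 + 2*exp(-2*I*pi/3) + 5*exp(2*I*pi/3)) + (2) + (5 + 5*exp(-2*I*pi/3) + 2*exp(2*I*pi/3)) + (1 - 3*exp(2*I*pi/3) - 2*exp(I*pi/3) - 2*exp(-I*pi/3))] = 18/6 = 3
  <chi_rho, chi_4> = (1/6)[1*(12)*conj(1) + 1*(-1 + 3*exp(-2*I*pi/3) + 2*exp(-I*pi/3) + 2*exp(I*pi/3))*conj(exp(-2*I*pi/3)) + 1*(5 + 2*exp(-2*I*pi/3) + 5*exp(2*I*pi/3))*conj(exp(2*I*pi/3)) + 1*(-2)*conj(1) + 1*(5 + 5*exp(-2*I*pi/3) + 2*exp(2*I*pi/3))*conj(exp(-2*I*pi/3)) + 1*(-1 + 2*exp(-I*pi/3) + 2*exp(I*pi/3) + 3*exp(2*I*pi/3))*conj(exp(2*I*pi/3))]
      = (1/6)[(12) + (1 - exp(2*I*pi/3) + 2*exp(I*pi/3)) + (5 + 5*exp(-2*I*pi/3) + 2*exp(2*I*pi/3)) + (-2) + (5 + 2*exp(-2*I*pi/3) + 5*exp(2*I*pi/3)) + (1 + 2*exp(-I*pi/3) - exp(-2*I*pi/3))] = 18/6 = 3
  <chi_rho, chi_5> = (1/6)[1*(12)*conj(1) + 1*(-1 + 3*exp(-2*I*pi/3) + 2*exp(-I*pi/3) + 2*exp(I*pi/3))*conj(exp(-I*pi/3)) + 1*(5 + 2*exp(-2*I*pi/3) + 5*exp(2*I*pi/3))*conj(exp(-2*I*pi/3)) + 1*(-2)*conj(-1) + 1*(5 + 5*exp(-2*I*pi/3) + 2*exp(2*I*pi/3))*conj(exp(2*I*pi/3)) + 1*(-1 + 2*exp(-I*pi/3) + 2*exp(I*pi/3) + 3*exp(2*I*pi/3))*conj(exp(I*pi/3))]
      = (1/6)[(12) + (2 + 3*exp(-I*pi/3) - exp(I*pi/3) + 2*exp(2*I*pi/3)) + (-3) + (2) + (-3) + (2 + 2*exp(-2*I*pi/3) - exp(-I*pi/3) + 3*exp(I*pi/3))] = 12/6 = 2
(Exp terms are combined using exp(i*s)*conj(exp(i*t)) = exp(i*(s-t)), and sums of them are collapsed using the identity that for every m > 1 the m distinct m-th roots of unity sum to 0, e.g. 1 + exp(2*I*pi/3) + exp(-2*I*pi/3) = 0.)
Dimension check: dim(rho) = sum (mult * dim) = 2*1 + 2*1 + 0*1 + 3*1 + 3*1 + 2*1 = 12 = chi_rho(e) = 12.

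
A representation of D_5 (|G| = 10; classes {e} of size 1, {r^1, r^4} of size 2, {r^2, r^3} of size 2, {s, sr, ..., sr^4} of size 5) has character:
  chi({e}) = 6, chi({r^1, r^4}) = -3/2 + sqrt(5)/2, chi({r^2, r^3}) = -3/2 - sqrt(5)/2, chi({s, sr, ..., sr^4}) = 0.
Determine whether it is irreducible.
Not irreducible (reducible): <chi, chi> = 5 > 1.

Derivation: <chi, chi> = (1/|G|) sum_C |C| * |chi(C)|^2 = (1/10)[1*|6|^2 + 2*|-3/2 + sqrt(5)/2|^2 + 2*|-3/2 - sqrt(5)/2|^2 + 5*|0|^2]
  = (1/10)[(36) + (7 - 3*sqrt(5)) + (3*sqrt(5) + 7) + (0)] = 50/10 = 5.
A character is irreducible iff <chi, chi> = 1, so this representation is reducible.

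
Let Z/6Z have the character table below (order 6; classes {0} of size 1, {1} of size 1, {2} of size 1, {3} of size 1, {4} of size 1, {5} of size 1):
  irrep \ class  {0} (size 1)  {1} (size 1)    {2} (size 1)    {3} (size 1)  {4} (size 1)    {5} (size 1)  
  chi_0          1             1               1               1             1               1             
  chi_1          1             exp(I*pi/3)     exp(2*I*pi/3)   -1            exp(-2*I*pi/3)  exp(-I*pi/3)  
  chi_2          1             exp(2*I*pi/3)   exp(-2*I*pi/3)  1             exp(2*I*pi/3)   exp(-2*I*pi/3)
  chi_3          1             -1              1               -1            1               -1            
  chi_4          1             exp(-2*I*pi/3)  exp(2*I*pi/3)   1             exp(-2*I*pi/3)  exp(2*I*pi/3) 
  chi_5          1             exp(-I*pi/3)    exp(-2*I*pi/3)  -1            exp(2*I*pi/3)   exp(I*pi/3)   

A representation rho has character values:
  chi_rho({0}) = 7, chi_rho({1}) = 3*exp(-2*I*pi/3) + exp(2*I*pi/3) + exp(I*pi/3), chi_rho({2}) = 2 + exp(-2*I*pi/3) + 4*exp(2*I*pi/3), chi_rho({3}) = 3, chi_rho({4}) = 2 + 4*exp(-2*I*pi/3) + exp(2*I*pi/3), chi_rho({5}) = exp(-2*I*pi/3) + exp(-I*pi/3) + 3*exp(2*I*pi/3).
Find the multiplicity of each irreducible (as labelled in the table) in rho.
Multiplicities: chi_0: 1, chi_1: 1, chi_2: 1, chi_3: 1, chi_4: 3, chi_5: 0.

Justification: Use <chi_rho, chi> = (1/|G|) sum_C |C| * chi_rho(C) * conj(chi(C)) with |G| = 6 for each irreducible chi in the table:
  <chi_rho, chi_0> = (1/6)[1*(7)*conj(1) + 1*(3*exp(-2*I*pi/3) + exp(2*I*pi/3) + exp(I*pi/3))*conj(1) + 1*(2 + exp(-2*I*pi/3) + 4*exp(2*I*pi/3))*conj(1) + 1*(3)*conj(1) + 1*(2 + 4*exp(-2*I*pi/3) + exp(2*I*pi/3))*conj(1) + 1*(exp(-2*I*pi/3) + exp(-I*pi/3) + 3*exp(2*I*pi/3))*conj(1)]
      = (1/6)[(7) + (3*exp(-2*I*pi/3) + exp(2*I*pi/3) + exp(I*pi/3)) + (2 + exp(-2*I*pi/3) + 4*exp(2*I*pi/3)) + (3) + (2 + 4*exp(-2*I*pi/3) + exp(2*I*pi/3)) + (exp(-2*I*pi/3) + exp(-I*pi/3) + 3*exp(2*I*pi/3))] = 6/6 = 1
  <chi_rho, chi_1> = (1/6)[1*(7)*conj(1) + 1*(3*exp(-2*I*pi/3) + exp(2*I*pi/3) + exp(I*pi/3))*conj(exp(I*pi/3)) + 1*(2 + exp(-2*I*pi/3) + 4*exp(2*I*pi/3))*conj(exp(2*I*pi/3)) + 1*(3)*conj(-1) + 1*(2 + 4*exp(-2*I*pi/3) + exp(2*I*pi/3))*conj(exp(-2*I*pi/3)) + 1*(exp(-2*I*pi/3) + exp(-I*pi/3) + 3*exp(2*I*pi/3))*conj(exp(-I*pi/3))]
      = (1/6)[(7) + (-2 + exp(I*pi/3)) + (4 + 2*exp(-2*I*pi/3) + exp(2*I*pi/3)) + (-3) + (4 + exp(-2*I*pi/3) + 2*exp(2*I*pi/3)) + (-2 + exp(-I*pi/3))] = 6/6 = 1
  <chi_rho, chi_2> = (1/6)[1*(7)*conj(1) + 1*(3*exp(-2*I*pi/3) + exp(2*I*pi/3) + exp(I*pi/3))*conj(exp(2*I*pi/3)) + 1*(2 + exp(-2*I*pi/3) + 4*exp(2*I*pi/3))*conj(exp(-2*I*pi/3)) + 1*(3)*conj(1) + 1*(2 + 4*exp(-2*I*pi/3) + exp(2*I*pi/3))*conj(exp(2*I*pi/3)) + 1*(exp(-2*I*pi/3) + exp(-I*pi/3) + 3*exp(2*I*pi/3))*conj(exp(-2*I*pi/3))]
      = (1/6)[(7) + (1 + exp(-I*pi/3) + 3*exp(2*I*pi/3)) + (1 + 4*exp(-2*I*pi/3) + 2*exp(2*I*pi/3)) + (3) + (1 + 2*exp(-2*I*pi/3) + 4*exp(2*I*pi/3)) + (1 + 3*exp(-2*I*pi/3) + exp(I*pi/3))] = 6/6 = 1
  <chi_rho, chi_3> = (1/6)[1*(7)*conj(1) + 1*(3*exp(-2*I*pi/3) + exp(2*I*pi/3) + exp(I*pi/3))*conj(-1) + 1*(2 + exp(-2*I*pi/3) + 4*exp(2*I*pi/3))*conj(1) + 1*(3)*conj(-1) + 1*(2 + 4*exp(-2*I*pi/3) + exp(2*I*pi/3))*conj(1) + 1*(exp(-2*I*pi/3) + exp(-I*pi/3) + 3*exp(2*I*pi/3))*conj(-1)]
      = (1/6)[(7) + (-exp(I*pi/3) - exp(2*I*pi/3) - 3*exp(-2*I*pi/3)) + (2 + exp(-2*I*pi/3) + 4*exp(2*I*pi/3)) + (-3) + (2 + 4*exp(-2*I*pi/3) + exp(2*I*pi/3)) + (-3*exp(2*I*pi/3) - exp(-I*pi/3) - exp(-2*I*pi/3))] = 6/6 = 1
  <chi_rho, chi_4> = (1/6)[1*(7)*conj(1) + 1*(3*exp(-2*I*pi/3) + exp(2*I*pi/3) + exp(I*pi/3))*conj(exp(-2*I*pi/3)) + 1*(2 + exp(-2*I*pi/3) + 4*exp(2*I*pi/3))*conj(exp(2*I*pi/3)) + 1*(3)*conj(1) + 1*(2 + 4*exp(-2*I*pi/3) + exp(2*I*pi/3))*conj(exp(-2*I*pi/3)) + 1*(exp(-2*I*pi/3) + exp(-I*pi/3) + 3*exp(2*I*pi/3))*conj(exp(2*I*pi/3))]
      = (1/6)[(7) + (2 + exp(-2*I*pi/3)) + (4 + 2*exp(-2*I*pi/3) + exp(2*I*pi/3)) + (3) + (4 + exp(-2*I*pi/3) + 2*exp(2*I*pi/3)) + (2 + exp(2*I*pi/3))] = 18/6 = 3
  <chi_rho, chi_5> = (1/6)[1*(7)*conj(1) + 1*(3*exp(-2*I*pi/3) + exp(2*I*pi/3) + exp(I*pi/3))*conj(exp(-I*pi/3)) + 1*(2 + exp(-2*I*pi/3) + 4*exp(2*I*pi/3))*conj(exp(-2*I*pi/3)) + 1*(3)*conj(-1) + 1*(2 + 4*exp(-2*I*pi/3) + exp(2*I*pi/3))*conj(exp(2*I*pi/3)) + 1*(exp(-2*I*pi/3) + exp(-I*pi/3) + 3*exp(2*I*pi/3))*conj(exp(I*pi/3))]
      = (1/6)[(7) + (-1 + 3*exp(-I*pi/3) + exp(2*I*pi/3)) + (1 + 4*exp(-2*I*pi/3) + 2*exp(2*I*pi/3)) + (-3) + (1 + 2*exp(-2*I*pi/3) + 4*exp(2*I*pi/3)) + (-1 + exp(-2*I*pi/3) + 3*exp(I*pi/3))] = 0/6 = 0
(Exp terms are combined using exp(i*s)*conj(exp(i*t)) = exp(i*(s-t)), and sums of them are collapsed using the identity that for every m > 1 the m distinct m-th roots of unity sum to 0, e.g. 1 + exp(2*I*pi/3) + exp(-2*I*pi/3) = 0.)
Dimension check: dim(rho) = sum (mult * dim) = 1*1 + 1*1 + 1*1 + 1*1 + 3*1 + 0*1 = 7 = chi_rho(e) = 7.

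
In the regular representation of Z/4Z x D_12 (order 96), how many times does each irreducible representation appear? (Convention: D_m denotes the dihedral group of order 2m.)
Each irreducible V_i of dimension d_i appears with multiplicity d_i, i.e. rho_reg = (direct sum over all irreducibles V_i) d_i V_i. The irreducible dimensions for Z/4Z x D_12 are 1, 1, 1, 1, 1, 1, 1, 1, 1, 1, 1, 1, 1, 1, 1, 1, 2, 2, 2, 2, 2, 2, 2, 2, 2, 2, 2, 2, 2, 2, 2, 2, 2, 2, 2, 2: 16 irreducibles of dimension 1, each with multiplicity 1; 20 irreducibles of dimension 2, each with multiplicity 2. Total dimension 16*1*1 + 20*2*2 = 96 = |G|.

General theorem: in the regular representation of a finite group G, each irreducible appears with multiplicity equal to its dimension. Check: dim(rho_reg) = sum d_i^2 = 1 + 1 + 1 + 1 + 1 + 1 + 1 + 1 + 1 + 1 + 1 + 1 + 1 + 1 + 1 + 1 + 4 + 4 + 4 + 4 + 4 + 4 + 4 + 4 + 4 + 4 + 4 + 4 + 4 + 4 + 4 + 4 + 4 + 4 + 4 + 4 = 96 = |G|.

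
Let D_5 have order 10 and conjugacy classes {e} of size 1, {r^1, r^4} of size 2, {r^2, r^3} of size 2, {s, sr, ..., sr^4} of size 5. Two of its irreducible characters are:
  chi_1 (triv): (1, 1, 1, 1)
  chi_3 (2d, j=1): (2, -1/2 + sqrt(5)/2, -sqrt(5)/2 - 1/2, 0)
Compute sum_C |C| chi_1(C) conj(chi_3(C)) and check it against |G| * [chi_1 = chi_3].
Sum = 0; so <chi_1, chi_3> = 0 (distinct irreducibles are orthogonal).

Compute term by term over conjugacy classes (|C| * chi_1(C) * conj(chi_3(C))):
  1*(1)*conj(2) + 2*(1)*conj(-1/2 + sqrt(5)/2) + 2*(1)*conj(-sqrt(5)/2 - 1/2) + 5*(1)*conj(0)
  = (2) + (-1 + sqrt(5)) + (-sqrt(5) - 1) + (0)
  = 0.
Dividing by |G| = 10 gives 0/10 = 0, matching the row-orthogonality relation <chi_1, chi_3> = [chi_1 = chi_3].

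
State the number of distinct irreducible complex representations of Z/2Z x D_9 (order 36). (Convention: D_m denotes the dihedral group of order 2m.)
12

Derivation: The number of irreducible complex representations of a finite group equals its number of conjugacy classes. For a direct product, #classes(G x H) = #classes(G) * #classes(H). Z/2Z has 2 classes (abelian), D_9 has 6 classes, so 2 * 6 = 12, so Z/2Z x D_9 (order 36) has exactly 12 irreducible complex representations.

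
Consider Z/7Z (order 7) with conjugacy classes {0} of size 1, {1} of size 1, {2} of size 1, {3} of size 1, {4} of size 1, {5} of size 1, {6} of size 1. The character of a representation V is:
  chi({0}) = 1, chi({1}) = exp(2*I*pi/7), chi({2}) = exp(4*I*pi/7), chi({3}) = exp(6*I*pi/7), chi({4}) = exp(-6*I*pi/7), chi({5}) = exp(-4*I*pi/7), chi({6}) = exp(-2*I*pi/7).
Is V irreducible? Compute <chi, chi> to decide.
Irreducible: <chi, chi> = 1.

Explanation: <chi, chi> = (1/|G|) sum_C |C| * |chi(C)|^2 = (1/7)[1*|1|^2 + 1*|exp(2*I*pi/7)|^2 + 1*|exp(4*I*pi/7)|^2 + 1*|exp(6*I*pi/7)|^2 + 1*|exp(-6*I*pi/7)|^2 + 1*|exp(-4*I*pi/7)|^2 + 1*|exp(-2*I*pi/7)|^2]
  = (1/7)[(1) + (1) + (1) + (1) + (1) + (1) + (1)] = 7/7 = 1.
(Exp terms are combined using exp(i*s)*conj(exp(i*t)) = exp(i*(s-t)), and sums of them are collapsed using the identity that for every m > 1 the m distinct m-th roots of unity sum to 0, e.g. 1 + exp(2*I*pi/3) + exp(-2*I*pi/3) = 0.)
A character is irreducible iff <chi, chi> = 1, so this representation is irreducible.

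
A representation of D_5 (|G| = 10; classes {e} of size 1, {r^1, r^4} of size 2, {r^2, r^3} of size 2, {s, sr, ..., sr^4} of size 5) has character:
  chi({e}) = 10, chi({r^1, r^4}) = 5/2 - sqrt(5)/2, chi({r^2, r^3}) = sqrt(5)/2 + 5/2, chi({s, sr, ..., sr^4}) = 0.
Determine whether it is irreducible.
Not irreducible (reducible): <chi, chi> = 13 > 1.

Proof sketch: <chi, chi> = (1/|G|) sum_C |C| * |chi(C)|^2 = (1/10)[1*|10|^2 + 2*|5/2 - sqrt(5)/2|^2 + 2*|sqrt(5)/2 + 5/2|^2 + 5*|0|^2]
  = (1/10)[(100) + (15 - 5*sqrt(5)) + (5*sqrt(5) + 15) + (0)] = 130/10 = 13.
A character is irreducible iff <chi, chi> = 1, so this representation is reducible.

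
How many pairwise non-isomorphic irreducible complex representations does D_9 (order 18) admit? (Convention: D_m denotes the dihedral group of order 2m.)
6

The number of irreducible complex representations of a finite group equals its number of conjugacy classes. D_9 has 6 conjugacy classes ((n+3)/2 for n odd), so D_9 (order 18) has exactly 6 irreducible complex representations.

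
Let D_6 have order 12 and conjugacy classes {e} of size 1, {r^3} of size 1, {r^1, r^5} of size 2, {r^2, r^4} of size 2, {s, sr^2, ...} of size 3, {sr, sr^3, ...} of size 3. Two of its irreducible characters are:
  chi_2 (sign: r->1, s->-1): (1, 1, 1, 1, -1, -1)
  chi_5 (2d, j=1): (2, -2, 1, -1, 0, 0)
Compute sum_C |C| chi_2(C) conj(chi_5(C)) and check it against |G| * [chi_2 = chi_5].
Sum = 0; so <chi_2, chi_5> = 0 (distinct irreducibles are orthogonal).

Argument: Compute term by term over conjugacy classes (|C| * chi_2(C) * conj(chi_5(C))):
  1*(1)*conj(2) + 1*(1)*conj(-2) + 2*(1)*conj(1) + 2*(1)*conj(-1) + 3*(-1)*conj(0) + 3*(-1)*conj(0)
  = (2) + (-2) + (2) + (-2) + (0) + (0)
  = 0.
Dividing by |G| = 12 gives 0/12 = 0, matching the row-orthogonality relation <chi_2, chi_5> = [chi_2 = chi_5].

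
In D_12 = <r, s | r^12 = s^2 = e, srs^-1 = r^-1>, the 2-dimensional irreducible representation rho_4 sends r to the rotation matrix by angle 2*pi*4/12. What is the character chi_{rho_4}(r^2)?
chi_{rho_4}(r^2) = 2*cos(2*pi*4*2/12) = -1

Reasoning: rho_4(r^2) is rotation by angle 2*pi*4*2/12, whose trace is 2*cos(2*pi*4*2/12) = -1.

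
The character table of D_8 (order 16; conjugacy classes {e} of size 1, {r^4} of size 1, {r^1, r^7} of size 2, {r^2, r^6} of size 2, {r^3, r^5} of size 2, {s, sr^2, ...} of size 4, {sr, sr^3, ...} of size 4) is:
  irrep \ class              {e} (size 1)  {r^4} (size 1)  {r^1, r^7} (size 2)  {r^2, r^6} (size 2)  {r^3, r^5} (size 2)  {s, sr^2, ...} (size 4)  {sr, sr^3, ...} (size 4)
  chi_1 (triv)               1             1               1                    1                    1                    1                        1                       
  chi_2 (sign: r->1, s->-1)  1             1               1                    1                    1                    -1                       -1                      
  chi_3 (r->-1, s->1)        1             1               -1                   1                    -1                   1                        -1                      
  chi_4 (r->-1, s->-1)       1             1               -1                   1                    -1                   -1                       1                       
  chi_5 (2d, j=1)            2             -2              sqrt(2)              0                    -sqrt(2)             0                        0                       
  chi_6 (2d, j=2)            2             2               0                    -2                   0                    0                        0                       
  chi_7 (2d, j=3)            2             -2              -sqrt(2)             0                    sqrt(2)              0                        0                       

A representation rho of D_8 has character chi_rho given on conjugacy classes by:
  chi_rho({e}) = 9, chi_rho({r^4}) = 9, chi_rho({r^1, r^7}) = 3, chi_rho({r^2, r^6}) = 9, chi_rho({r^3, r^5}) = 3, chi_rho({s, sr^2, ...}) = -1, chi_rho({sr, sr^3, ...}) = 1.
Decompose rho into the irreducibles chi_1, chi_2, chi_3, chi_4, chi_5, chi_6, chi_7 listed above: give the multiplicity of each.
Multiplicities: chi_1: 3, chi_2: 3, chi_3: 1, chi_4: 2, chi_5: 0, chi_6: 0, chi_7: 0.

Details: Use <chi_rho, chi> = (1/|G|) sum_C |C| * chi_rho(C) * conj(chi(C)) with |G| = 16 for each irreducible chi in the table:
  <chi_rho, chi_1> = (1/16)[1*(9)*conj(1) + 1*(9)*conj(1) + 2*(3)*conj(1) + 2*(9)*conj(1) + 2*(3)*conj(1) + 4*(-1)*conj(1) + 4*(1)*conj(1)]
      = (1/16)[(9) + (9) + (6) + (18) + (6) + (-4) + (4)] = 48/16 = 3
  <chi_rho, chi_2> = (1/16)[1*(9)*conj(1) + 1*(9)*conj(1) + 2*(3)*conj(1) + 2*(9)*conj(1) + 2*(3)*conj(1) + 4*(-1)*conj(-1) + 4*(1)*conj(-1)]
      = (1/16)[(9) + (9) + (6) + (18) + (6) + (4) + (-4)] = 48/16 = 3
  <chi_rho, chi_3> = (1/16)[1*(9)*conj(1) + 1*(9)*conj(1) + 2*(3)*conj(-1) + 2*(9)*conj(1) + 2*(3)*conj(-1) + 4*(-1)*conj(1) + 4*(1)*conj(-1)]
      = (1/16)[(9) + (9) + (-6) + (18) + (-6) + (-4) + (-4)] = 16/16 = 1
  <chi_rho, chi_4> = (1/16)[1*(9)*conj(1) + 1*(9)*conj(1) + 2*(3)*conj(-1) + 2*(9)*conj(1) + 2*(3)*conj(-1) + 4*(-1)*conj(-1) + 4*(1)*conj(1)]
      = (1/16)[(9) + (9) + (-6) + (18) + (-6) + (4) + (4)] = 32/16 = 2
  <chi_rho, chi_5> = (1/16)[1*(9)*conj(2) + 1*(9)*conj(-2) + 2*(3)*conj(sqrt(2)) + 2*(9)*conj(0) + 2*(3)*conj(-sqrt(2)) + 4*(-1)*conj(0) + 4*(1)*conj(0)]
      = (1/16)[(18) + (-18) + (6*sqrt(2)) + (0) + (-6*sqrt(2)) + (0) + (0)] = 0/16 = 0
  <chi_rho, chi_6> = (1/16)[1*(9)*conj(2) + 1*(9)*conj(2) + 2*(3)*conj(0) + 2*(9)*conj(-2) + 2*(3)*conj(0) + 4*(-1)*conj(0) + 4*(1)*conj(0)]
      = (1/16)[(18) + (18) + (0) + (-36) + (0) + (0) + (0)] = 0/16 = 0
  <chi_rho, chi_7> = (1/16)[1*(9)*conj(2) + 1*(9)*conj(-2) + 2*(3)*conj(-sqrt(2)) + 2*(9)*conj(0) + 2*(3)*conj(sqrt(2)) + 4*(-1)*conj(0) + 4*(1)*conj(0)]
      = (1/16)[(18) + (-18) + (-6*sqrt(2)) + (0) + (6*sqrt(2)) + (0) + (0)] = 0/16 = 0
Dimension check: dim(rho) = sum (mult * dim) = 3*1 + 3*1 + 1*1 + 2*1 + 0*2 + 0*2 + 0*2 = 9 = chi_rho(e) = 9.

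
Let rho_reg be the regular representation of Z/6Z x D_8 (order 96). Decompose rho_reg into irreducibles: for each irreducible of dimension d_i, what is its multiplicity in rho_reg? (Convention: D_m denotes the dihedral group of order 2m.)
Each irreducible V_i of dimension d_i appears with multiplicity d_i, i.e. rho_reg = (direct sum over all irreducibles V_i) d_i V_i. The irreducible dimensions for Z/6Z x D_8 are 1, 1, 1, 1, 1, 1, 1, 1, 1, 1, 1, 1, 1, 1, 1, 1, 1, 1, 1, 1, 1, 1, 1, 1, 2, 2, 2, 2, 2, 2, 2, 2, 2, 2, 2, 2, 2, 2, 2, 2, 2, 2: 24 irreducibles of dimension 1, each with multiplicity 1; 18 irreducibles of dimension 2, each with multiplicity 2. Total dimension 24*1*1 + 18*2*2 = 96 = |G|.

Solution. General theorem: in the regular representation of a finite group G, each irreducible appears with multiplicity equal to its dimension. Check: dim(rho_reg) = sum d_i^2 = 1 + 1 + 1 + 1 + 1 + 1 + 1 + 1 + 1 + 1 + 1 + 1 + 1 + 1 + 1 + 1 + 1 + 1 + 1 + 1 + 1 + 1 + 1 + 1 + 4 + 4 + 4 + 4 + 4 + 4 + 4 + 4 + 4 + 4 + 4 + 4 + 4 + 4 + 4 + 4 + 4 + 4 = 96 = |G|.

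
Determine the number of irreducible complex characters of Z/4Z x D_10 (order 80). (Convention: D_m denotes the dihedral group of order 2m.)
32

Derivation: The number of irreducible complex representations of a finite group equals its number of conjugacy classes. For a direct product, #classes(G x H) = #classes(G) * #classes(H). Z/4Z has 4 classes (abelian), D_10 has 8 classes, so 4 * 8 = 32, so Z/4Z x D_10 (order 80) has exactly 32 irreducible complex representations.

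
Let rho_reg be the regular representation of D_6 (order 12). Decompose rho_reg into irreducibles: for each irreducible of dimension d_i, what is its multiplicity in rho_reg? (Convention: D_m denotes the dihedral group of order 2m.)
Each irreducible V_i of dimension d_i appears with multiplicity d_i, i.e. rho_reg = (direct sum over all irreducibles V_i) d_i V_i. The irreducible dimensions for D_6 are 1, 1, 1, 1, 2, 2: 4 irreducibles of dimension 1, each with multiplicity 1; 2 irreducibles of dimension 2, each with multiplicity 2. Total dimension 4*1*1 + 2*2*2 = 12 = |G|.

Argument: General theorem: in the regular representation of a finite group G, each irreducible appears with multiplicity equal to its dimension. Check: dim(rho_reg) = sum d_i^2 = 1 + 1 + 1 + 1 + 4 + 4 = 12 = |G|.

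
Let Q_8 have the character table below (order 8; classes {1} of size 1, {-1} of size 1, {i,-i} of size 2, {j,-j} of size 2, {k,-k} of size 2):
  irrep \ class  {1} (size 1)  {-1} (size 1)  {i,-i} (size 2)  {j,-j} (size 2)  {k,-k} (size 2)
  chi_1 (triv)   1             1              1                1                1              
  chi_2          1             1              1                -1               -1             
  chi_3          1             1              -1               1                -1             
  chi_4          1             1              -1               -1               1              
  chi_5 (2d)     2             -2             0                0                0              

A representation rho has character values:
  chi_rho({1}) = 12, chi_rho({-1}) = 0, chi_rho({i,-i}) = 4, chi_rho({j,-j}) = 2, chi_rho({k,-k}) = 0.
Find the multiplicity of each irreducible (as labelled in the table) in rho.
Multiplicities: chi_1: 3, chi_2: 2, chi_3: 1, chi_4: 0, chi_5: 3.

Use <chi_rho, chi> = (1/|G|) sum_C |C| * chi_rho(C) * conj(chi(C)) with |G| = 8 for each irreducible chi in the table:
  <chi_rho, chi_1> = (1/8)[1*(12)*conj(1) + 1*(0)*conj(1) + 2*(4)*conj(1) + 2*(2)*conj(1) + 2*(0)*conj(1)]
      = (1/8)[(12) + (0) + (8) + (4) + (0)] = 24/8 = 3
  <chi_rho, chi_2> = (1/8)[1*(12)*conj(1) + 1*(0)*conj(1) + 2*(4)*conj(1) + 2*(2)*conj(-1) + 2*(0)*conj(-1)]
      = (1/8)[(12) + (0) + (8) + (-4) + (0)] = 16/8 = 2
  <chi_rho, chi_3> = (1/8)[1*(12)*conj(1) + 1*(0)*conj(1) + 2*(4)*conj(-1) + 2*(2)*conj(1) + 2*(0)*conj(-1)]
      = (1/8)[(12) + (0) + (-8) + (4) + (0)] = 8/8 = 1
  <chi_rho, chi_4> = (1/8)[1*(12)*conj(1) + 1*(0)*conj(1) + 2*(4)*conj(-1) + 2*(2)*conj(-1) + 2*(0)*conj(1)]
      = (1/8)[(12) + (0) + (-8) + (-4) + (0)] = 0/8 = 0
  <chi_rho, chi_5> = (1/8)[1*(12)*conj(2) + 1*(0)*conj(-2) + 2*(4)*conj(0) + 2*(2)*conj(0) + 2*(0)*conj(0)]
      = (1/8)[(24) + (0) + (0) + (0) + (0)] = 24/8 = 3
Dimension check: dim(rho) = sum (mult * dim) = 3*1 + 2*1 + 1*1 + 0*1 + 3*2 = 12 = chi_rho(e) = 12.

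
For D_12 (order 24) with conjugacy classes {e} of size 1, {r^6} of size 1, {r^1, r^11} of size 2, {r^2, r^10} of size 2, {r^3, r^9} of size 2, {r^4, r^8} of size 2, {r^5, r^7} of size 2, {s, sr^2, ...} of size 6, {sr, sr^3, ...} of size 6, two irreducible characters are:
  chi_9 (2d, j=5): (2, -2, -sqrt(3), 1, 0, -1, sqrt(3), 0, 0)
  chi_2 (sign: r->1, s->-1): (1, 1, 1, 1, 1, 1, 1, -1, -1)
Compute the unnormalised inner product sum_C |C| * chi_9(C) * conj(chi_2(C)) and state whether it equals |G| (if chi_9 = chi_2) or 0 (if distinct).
Sum = 0; so <chi_9, chi_2> = 0 (distinct irreducibles are orthogonal).

Solution. Compute term by term over conjugacy classes (|C| * chi_9(C) * conj(chi_2(C))):
  1*(2)*conj(1) + 1*(-2)*conj(1) + 2*(-sqrt(3))*conj(1) + 2*(1)*conj(1) + 2*(0)*conj(1) + 2*(-1)*conj(1) + 2*(sqrt(3))*conj(1) + 6*(0)*conj(-1) + 6*(0)*conj(-1)
  = (2) + (-2) + (-2*sqrt(3)) + (2) + (0) + (-2) + (2*sqrt(3)) + (0) + (0)
  = 0.
Dividing by |G| = 24 gives 0/24 = 0, matching the row-orthogonality relation <chi_9, chi_2> = [chi_9 = chi_2].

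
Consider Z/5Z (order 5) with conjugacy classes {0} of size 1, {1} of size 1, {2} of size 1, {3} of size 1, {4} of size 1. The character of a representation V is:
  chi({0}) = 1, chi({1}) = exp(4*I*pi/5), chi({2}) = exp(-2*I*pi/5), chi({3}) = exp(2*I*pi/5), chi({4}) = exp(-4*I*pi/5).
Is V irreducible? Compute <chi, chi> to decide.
Irreducible: <chi, chi> = 1.

Explanation: <chi, chi> = (1/|G|) sum_C |C| * |chi(C)|^2 = (1/5)[1*|1|^2 + 1*|exp(4*I*pi/5)|^2 + 1*|exp(-2*I*pi/5)|^2 + 1*|exp(2*I*pi/5)|^2 + 1*|exp(-4*I*pi/5)|^2]
  = (1/5)[(1) + (1) + (1) + (1) + (1)] = 5/5 = 1.
(Exp terms are combined using exp(i*s)*conj(exp(i*t)) = exp(i*(s-t)), and sums of them are collapsed using the identity that for every m > 1 the m distinct m-th roots of unity sum to 0, e.g. 1 + exp(2*I*pi/3) + exp(-2*I*pi/3) = 0.)
A character is irreducible iff <chi, chi> = 1, so this representation is irreducible.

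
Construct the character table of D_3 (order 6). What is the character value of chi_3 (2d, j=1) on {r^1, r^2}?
Conjugacy classes: {e} of size 1, {r^1, r^2} of size 2, {s, sr, ..., sr^2} of size 3.
Character table:
  irrep \ class              {e} (size 1)  {r^1, r^2} (size 2)  {s, sr, ..., sr^2} (size 3)
  chi_1 (triv)               1             1                    1                          
  chi_2 (sign: r->1, s->-1)  1             1                    -1                         
  chi_3 (2d, j=1)            2             -1                   0                          

Spot check: chi_3 (2d, j=1) on {r^1, r^2} = -1.

Working: D_3 has order 2*3 = 6 with 3 conjugacy classes, hence 3 irreducibles. Sum of squared dims 1 + 1 + 4 = 6 = |G|. Linear characters come from the abelianisation; the 2-dimensional irreps have character r^k -> 2*cos(2*pi*j*k/3), reflections -> 0.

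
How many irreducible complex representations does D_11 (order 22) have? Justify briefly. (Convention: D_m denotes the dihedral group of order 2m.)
7

Solution. The number of irreducible complex representations of a finite group equals its number of conjugacy classes. D_11 has 7 conjugacy classes ((n+3)/2 for n odd), so D_11 (order 22) has exactly 7 irreducible complex representations.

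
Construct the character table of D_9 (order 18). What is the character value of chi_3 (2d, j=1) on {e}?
Conjugacy classes: {e} of size 1, {r^1, r^8} of size 2, {r^2, r^7} of size 2, {r^3, r^6} of size 2, {r^4, r^5} of size 2, {s, sr, ..., sr^8} of size 9.
Character table:
  irrep \ class              {e} (size 1)  {r^1, r^8} (size 2)  {r^2, r^7} (size 2)  {r^3, r^6} (size 2)  {r^4, r^5} (size 2)  {s, sr, ..., sr^8} (size 9)
  chi_1 (triv)               1             1                    1                    1                    1                    1                          
  chi_2 (sign: r->1, s->-1)  1             1                    1                    1                    1                    -1                         
  chi_3 (2d, j=1)            2             2*cos(2*pi/9)        2*cos(4*pi/9)        -1                   -2*cos(pi/9)         0                          
  chi_4 (2d, j=2)            2             2*cos(4*pi/9)        -2*cos(pi/9)         -1                   2*cos(2*pi/9)        0                          
  chi_5 (2d, j=3)            2             -1                   -1                   2                    -1                   0                          
  chi_6 (2d, j=4)            2             -2*cos(pi/9)         2*cos(2*pi/9)        -1                   2*cos(4*pi/9)        0                          

Spot check: chi_3 (2d, j=1) on {e} = 2.

Proof sketch: D_9 has order 2*9 = 18 with 6 conjugacy classes, hence 6 irreducibles. Sum of squared dims 1 + 1 + 4 + 4 + 4 + 4 = 18 = |G|. Linear characters come from the abelianisation; the 2-dimensional irreps have character r^k -> 2*cos(2*pi*j*k/9), reflections -> 0.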